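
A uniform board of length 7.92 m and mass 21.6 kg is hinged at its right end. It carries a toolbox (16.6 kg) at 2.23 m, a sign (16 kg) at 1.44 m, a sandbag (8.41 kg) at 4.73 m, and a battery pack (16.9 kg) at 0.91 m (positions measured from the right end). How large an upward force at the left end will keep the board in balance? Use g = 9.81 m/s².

About the right end:
Beam weight: 21.6 × 9.81 = 211.9 N down at 3.96 m → arm 3.96 m, τ = 211.9 × 3.96 = 839.1 N·m counterclockwise.
Toolbox: 16.6 × 9.81 = 162.8 N down at 2.23 m → arm 2.23 m, τ = 162.8 × 2.23 = 363 N·m counterclockwise.
Sign: 16 × 9.81 = 157 N down at 1.44 m → arm 1.44 m, τ = 157 × 1.44 = 226.1 N·m counterclockwise.
Sandbag: 8.41 × 9.81 = 82.5 N down at 4.73 m → arm 4.73 m, τ = 82.5 × 4.73 = 390.2 N·m counterclockwise.
Battery pack: 16.9 × 9.81 = 165.8 N down at 0.91 m → arm 0.91 m, τ = 165.8 × 0.91 = 150.9 N·m counterclockwise.
Net moment of the loads = 1969 N·m counterclockwise.
The upward force F acts at the left end, arm 7.92 m, giving F × 7.92 clockwise.
Balancing moments: F × 7.92 = 1969, giving F = 1969 / 7.92 = 249 N.

F ≈ 249 N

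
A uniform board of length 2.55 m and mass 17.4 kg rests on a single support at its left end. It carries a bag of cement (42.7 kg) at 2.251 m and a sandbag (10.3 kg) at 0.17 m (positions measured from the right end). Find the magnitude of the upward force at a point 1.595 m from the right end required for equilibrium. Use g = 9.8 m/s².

Taking torques about the left end:
Beam weight: 17.4 × 9.8 = 170.5 N down at 1.275 m → arm 1.275 m, τ = 170.5 × 1.275 = 217.4 N·m clockwise.
Bag of cement: 42.7 × 9.8 = 418.5 N down at 2.251 m → arm 0.299 m, τ = 418.5 × 0.299 = 125.1 N·m clockwise.
Sandbag: 10.3 × 9.8 = 100.9 N down at 0.17 m → arm 2.38 m, τ = 100.9 × 2.38 = 240.1 N·m clockwise.
Net moment of the loads = 582.6 N·m clockwise.
The upward force F acts at a point 1.595 m from the right end, arm 0.955 m, giving F × 0.955 counterclockwise.
For rotational equilibrium, F × 0.955 = 582.6, so F = 582.6 / 0.955 = 610 N.

F ≈ 610 N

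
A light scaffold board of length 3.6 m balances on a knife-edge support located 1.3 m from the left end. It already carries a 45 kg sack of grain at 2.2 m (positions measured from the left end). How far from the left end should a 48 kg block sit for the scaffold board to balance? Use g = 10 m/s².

x ≈ 0.456 m from the left end

Taking torques about the knife-edge support (at 1.3 m from the left end):
Sack of grain: 45 × 10 = 450 N down at 2.2 m → arm 0.9 m, τ = 450 × 0.9 = 405 N·m clockwise.
Net moment of existing loads = 405 N·m clockwise.
The block weighs 48 × 10 = 480 N and must supply an equal counterclockwise moment, so its lever arm about the knife-edge support is 405 / 480 = 0.844 m.
That puts it at 1.3 − 0.844 = 0.456 m from the left end.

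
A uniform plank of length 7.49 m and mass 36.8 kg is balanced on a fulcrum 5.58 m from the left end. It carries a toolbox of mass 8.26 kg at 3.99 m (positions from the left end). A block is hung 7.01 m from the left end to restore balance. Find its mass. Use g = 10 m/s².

m ≈ 56.4 kg

About the fulcrum (at 5.58 m from the left end):
Beam weight: 36.8 × 10 = 368 N down at 3.745 m → arm 1.835 m, τ = 368 × 1.835 = 675.3 N·m counterclockwise.
Toolbox: 8.26 × 10 = 82.6 N down at 3.99 m → arm 1.59 m, τ = 82.6 × 1.59 = 131.3 N·m counterclockwise.
Net moment of known loads = 806.6 N·m counterclockwise.
An unknown mass m at 7.01 m has arm 1.43 m; its moment is m·g·1.43 clockwise.
Setting net torque to zero: m × 10 × 1.43 = 806.6 → m = 806.6 / (10 × 1.43) = 56.4 kg.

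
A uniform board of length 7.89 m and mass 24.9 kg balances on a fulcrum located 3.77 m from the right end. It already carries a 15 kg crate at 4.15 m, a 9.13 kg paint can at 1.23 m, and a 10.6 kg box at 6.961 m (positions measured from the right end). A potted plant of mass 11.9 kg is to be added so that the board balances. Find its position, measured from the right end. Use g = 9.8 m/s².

Sum moments about the fulcrum (at 3.77 m from the right end) (the support reaction has zero arm there).
Beam weight: 24.9 × 9.8 = 244 N down at 3.945 m → arm 0.175 m, τ = 244 × 0.175 = 42.7 N·m counterclockwise.
Crate: 15 × 9.8 = 147 N down at 4.15 m → arm 0.38 m, τ = 147 × 0.38 = 55.86 N·m counterclockwise.
Paint can: 9.13 × 9.8 = 89.47 N down at 1.23 m → arm 2.54 m, τ = 89.47 × 2.54 = 227.3 N·m clockwise.
Box: 10.6 × 9.8 = 103.9 N down at 6.961 m → arm 3.191 m, τ = 103.9 × 3.191 = 331.5 N·m counterclockwise.
Net moment of existing loads = 202.8 N·m counterclockwise.
The potted plant weighs 11.9 × 9.8 = 116.6 N and must supply an equal clockwise moment, so its lever arm about the fulcrum is 202.8 / 116.6 = 1.74 m.
That puts it at 3.77 − 1.74 = 2.03 m from the right end.

x ≈ 2.03 m from the right end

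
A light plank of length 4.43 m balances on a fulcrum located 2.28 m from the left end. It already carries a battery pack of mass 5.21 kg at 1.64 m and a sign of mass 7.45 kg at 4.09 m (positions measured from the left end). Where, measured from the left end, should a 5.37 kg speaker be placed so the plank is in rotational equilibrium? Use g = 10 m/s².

x ≈ 0.39 m from the left end

Take moments about the fulcrum (at 2.28 m from the left end).
Battery pack: 5.21 × 10 = 52.1 N down at 1.64 m → arm 0.64 m, τ = 52.1 × 0.64 = 33.34 N·m counterclockwise.
Sign: 7.45 × 10 = 74.5 N down at 4.09 m → arm 1.81 m, τ = 74.5 × 1.81 = 134.8 N·m clockwise.
Net moment of existing loads = 101.5 N·m clockwise.
The speaker weighs 5.37 × 10 = 53.7 N and must supply an equal counterclockwise moment, so its lever arm about the fulcrum is 101.5 / 53.7 = 1.89 m.
That puts it at 2.28 − 1.89 = 0.39 m from the left end.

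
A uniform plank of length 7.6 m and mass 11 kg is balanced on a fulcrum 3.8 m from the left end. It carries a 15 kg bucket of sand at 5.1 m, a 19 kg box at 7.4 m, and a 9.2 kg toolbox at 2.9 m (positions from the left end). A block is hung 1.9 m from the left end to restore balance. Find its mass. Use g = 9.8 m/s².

Take moments about the fulcrum (at 3.8 m from the left end).
Beam weight: acts at the fulcrum, moment arm 0 → no torque.
Bucket of sand: 15 × 9.8 = 147 N down at 5.1 m → arm 1.3 m, τ = 147 × 1.3 = 191.1 N·m clockwise.
Box: 19 × 9.8 = 186.2 N down at 7.4 m → arm 3.6 m, τ = 186.2 × 3.6 = 670.3 N·m clockwise.
Toolbox: 9.2 × 9.8 = 90.16 N down at 2.9 m → arm 0.9 m, τ = 90.16 × 0.9 = 81.14 N·m counterclockwise.
Net moment of known loads = 780.3 N·m clockwise.
An unknown mass m at 1.9 m has arm 1.9 m; its moment is m·g·1.9 counterclockwise.
For rotational equilibrium, m × 9.8 × 1.9 = 780.3, so m = 780.3 / (9.8 × 1.9) = 41.9 kg.

m ≈ 41.9 kg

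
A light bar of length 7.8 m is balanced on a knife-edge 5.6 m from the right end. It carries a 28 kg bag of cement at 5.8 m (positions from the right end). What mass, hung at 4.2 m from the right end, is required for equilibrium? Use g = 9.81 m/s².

m ≈ 4 kg

Taking torques about the knife-edge (at 5.6 m from the right end):
Bag of cement: 28 × 9.81 = 274.7 N down at 5.8 m → arm 0.2 m, τ = 274.7 × 0.2 = 54.94 N·m counterclockwise.
Net moment of known loads = 54.94 N·m counterclockwise.
An unknown mass m at 4.2 m has arm 1.4 m; its moment is m·g·1.4 clockwise.
Balancing moments: m × 9.81 × 1.4 = 54.94, giving m = 54.94 / (9.81 × 1.4) = 4 kg.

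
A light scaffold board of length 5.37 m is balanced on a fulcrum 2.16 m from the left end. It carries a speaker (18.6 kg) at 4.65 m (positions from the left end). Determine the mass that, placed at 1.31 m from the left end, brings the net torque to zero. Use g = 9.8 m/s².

m ≈ 54.5 kg

Taking torques about the fulcrum (at 2.16 m from the left end):
Speaker: 18.6 × 9.8 = 182.3 N down at 4.65 m → arm 2.49 m, τ = 182.3 × 2.49 = 453.9 N·m clockwise.
Net moment of known loads = 453.9 N·m clockwise.
An unknown mass m at 1.31 m has arm 0.85 m; its moment is m·g·0.85 counterclockwise.
Στ = 0 ⇒ m × 9.8 × 0.85 = 453.9 ⇒ m = 453.9 / (9.8 × 0.85) = 54.5 kg.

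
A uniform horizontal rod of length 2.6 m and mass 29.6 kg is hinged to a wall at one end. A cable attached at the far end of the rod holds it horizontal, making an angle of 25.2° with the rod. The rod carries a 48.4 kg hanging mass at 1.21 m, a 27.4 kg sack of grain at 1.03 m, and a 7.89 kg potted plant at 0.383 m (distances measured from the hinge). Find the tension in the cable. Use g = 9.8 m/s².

Take moments about the hinge.
Beam weight: 29.6 × 9.8 = 290.1 N down at 1.3 m → arm 1.3 m, τ = 290.1 × 1.3 = 377.1 N·m clockwise.
Hanging mass: 48.4 × 9.8 = 474.3 N down at 1.21 m → arm 1.21 m, τ = 474.3 × 1.21 = 573.9 N·m clockwise.
Sack of grain: 27.4 × 9.8 = 268.5 N down at 1.03 m → arm 1.03 m, τ = 268.5 × 1.03 = 276.6 N·m clockwise.
Potted plant: 7.89 × 9.8 = 77.32 N down at 0.383 m → arm 0.383 m, τ = 77.32 × 0.383 = 29.61 N·m clockwise.
Total clockwise load moment = 1257 N·m.
The cable tension T acts at 2.6 m; only its component perpendicular to the rod, T sinθ, produces torque. sin 25.2° = 0.4258.
For rotational equilibrium, T × 2.6 × 0.4258 = 1257, so T = 1257 / 1.107 = 1140 N.

T ≈ 1140 N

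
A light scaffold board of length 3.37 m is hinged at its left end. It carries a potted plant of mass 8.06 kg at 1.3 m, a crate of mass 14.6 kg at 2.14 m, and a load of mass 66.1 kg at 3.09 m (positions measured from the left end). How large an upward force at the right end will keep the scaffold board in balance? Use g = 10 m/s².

F ≈ 730 N

Take moments about the left end.
Potted plant: 8.06 × 10 = 80.6 N down at 1.3 m → arm 1.3 m, τ = 80.6 × 1.3 = 104.8 N·m clockwise.
Crate: 14.6 × 10 = 146 N down at 2.14 m → arm 2.14 m, τ = 146 × 2.14 = 312.4 N·m clockwise.
Load: 66.1 × 10 = 661 N down at 3.09 m → arm 3.09 m, τ = 661 × 3.09 = 2042 N·m clockwise.
Net moment of the loads = 2459 N·m clockwise.
The upward force F acts at the right end, arm 3.37 m, giving F × 3.37 counterclockwise.
Balancing moments: F × 3.37 = 2459, giving F = 2459 / 3.37 = 730 N.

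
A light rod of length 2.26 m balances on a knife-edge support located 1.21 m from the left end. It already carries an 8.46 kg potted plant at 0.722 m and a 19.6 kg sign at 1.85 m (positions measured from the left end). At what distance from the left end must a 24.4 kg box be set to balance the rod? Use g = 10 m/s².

Taking torques about the knife-edge support (at 1.21 m from the left end):
Potted plant: 8.46 × 10 = 84.6 N down at 0.722 m → arm 0.488 m, τ = 84.6 × 0.488 = 41.28 N·m counterclockwise.
Sign: 19.6 × 10 = 196 N down at 1.85 m → arm 0.64 m, τ = 196 × 0.64 = 125.4 N·m clockwise.
Net moment of existing loads = 84.12 N·m clockwise.
The box weighs 24.4 × 10 = 244 N and must supply an equal counterclockwise moment, so its lever arm about the knife-edge support is 84.12 / 244 = 0.345 m.
That puts it at 1.21 − 0.345 = 0.865 m from the left end.

x ≈ 0.865 m from the left end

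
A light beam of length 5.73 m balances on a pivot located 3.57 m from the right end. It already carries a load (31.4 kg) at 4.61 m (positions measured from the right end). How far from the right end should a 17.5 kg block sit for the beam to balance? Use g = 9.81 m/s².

About the pivot (at 3.57 m from the right end):
Load: 31.4 × 9.81 = 308 N down at 4.61 m → arm 1.04 m, τ = 308 × 1.04 = 320.3 N·m counterclockwise.
Net moment of existing loads = 320.3 N·m counterclockwise.
The block weighs 17.5 × 9.81 = 171.7 N and must supply an equal clockwise moment, so its lever arm about the pivot is 320.3 / 171.7 = 1.87 m.
That puts it at 3.57 − 1.87 = 1.7 m from the right end.

x ≈ 1.7 m from the right end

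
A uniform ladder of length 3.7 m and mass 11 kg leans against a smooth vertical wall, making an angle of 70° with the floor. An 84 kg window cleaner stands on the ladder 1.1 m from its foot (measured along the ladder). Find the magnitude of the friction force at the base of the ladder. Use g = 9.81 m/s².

Taking torques about the foot of the ladder:
Ladder weight 11×9.81 = 107.9 N acts at 1.85 m along the ladder; its horizontal arm is 1.85·cos70° = 0.6327 m → τ = 68.27 N·m clockwise.
Window cleaner: 84×9.81 = 824 N at 1.1 m → arm 0.3762 m → τ = 310 N·m clockwise.
Wall normal N acts horizontally at the top; its moment arm is the height L sinθ = 3.7·sin70° = 3.477 m, counterclockwise.
Στ = 0 ⇒ N × 3.477 = 378.3 ⇒ N = 109 N.
ΣFx = 0: friction at the foot balances the wall's push, so f = N_wall = 109 N.

f ≈ 109 N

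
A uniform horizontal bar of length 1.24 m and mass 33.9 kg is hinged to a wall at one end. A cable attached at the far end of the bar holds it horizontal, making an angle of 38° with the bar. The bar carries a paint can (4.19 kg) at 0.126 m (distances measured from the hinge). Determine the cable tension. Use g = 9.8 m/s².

T ≈ 277 N

Sum moments about the hinge (the unknown hinge reaction has zero arm there).
Beam weight: 33.9 × 9.8 = 332.2 N down at 0.62 m → arm 0.62 m, τ = 332.2 × 0.62 = 206 N·m clockwise.
Paint can: 4.19 × 9.8 = 41.06 N down at 0.126 m → arm 0.126 m, τ = 41.06 × 0.126 = 5.174 N·m clockwise.
Total clockwise load moment = 211.2 N·m.
The cable tension T acts at 1.24 m; only its component perpendicular to the bar, T sinθ, produces torque. sin 38° = 0.6157.
Setting net torque to zero: T × 1.24 × 0.6157 = 211.2 → T = 211.2 / 0.7635 = 277 N.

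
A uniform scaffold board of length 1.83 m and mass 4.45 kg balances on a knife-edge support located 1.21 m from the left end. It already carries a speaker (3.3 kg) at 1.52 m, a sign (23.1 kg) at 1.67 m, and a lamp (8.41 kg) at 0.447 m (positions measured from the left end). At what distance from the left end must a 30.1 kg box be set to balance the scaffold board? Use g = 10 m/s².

Sum moments about the knife-edge support (at 1.21 m from the left end) (the support reaction has zero arm there).
Beam weight: 4.45 × 10 = 44.5 N down at 0.915 m → arm 0.295 m, τ = 44.5 × 0.295 = 13.13 N·m counterclockwise.
Speaker: 3.3 × 10 = 33 N down at 1.52 m → arm 0.31 m, τ = 33 × 0.31 = 10.23 N·m clockwise.
Sign: 23.1 × 10 = 231 N down at 1.67 m → arm 0.46 m, τ = 231 × 0.46 = 106.3 N·m clockwise.
Lamp: 8.41 × 10 = 84.1 N down at 0.447 m → arm 0.763 m, τ = 84.1 × 0.763 = 64.17 N·m counterclockwise.
Net moment of existing loads = 39.23 N·m clockwise.
The box weighs 30.1 × 10 = 301 N and must supply an equal counterclockwise moment, so its lever arm about the knife-edge support is 39.23 / 301 = 0.13 m.
That puts it at 1.21 − 0.13 = 1.08 m from the left end.

x ≈ 1.08 m from the left end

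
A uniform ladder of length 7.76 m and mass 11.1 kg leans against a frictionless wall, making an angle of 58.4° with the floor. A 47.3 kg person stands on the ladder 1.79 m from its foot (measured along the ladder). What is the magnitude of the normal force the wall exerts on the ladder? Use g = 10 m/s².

N_wall ≈ 101 N

Taking torques about the foot of the ladder:
Ladder weight 11.1×10 = 111 N acts at 3.88 m along the ladder; its horizontal arm is 3.88·cos58.4° = 2.033 m → τ = 225.7 N·m clockwise.
Person: 47.3×10 = 473 N at 1.79 m → arm 0.9379 m → τ = 443.6 N·m clockwise.
Wall normal N acts horizontally at the top; its moment arm is the height L sinθ = 7.76·sin58.4° = 6.609 m, counterclockwise.
Balancing moments: N × 6.609 = 669.3, giving N = 101 N.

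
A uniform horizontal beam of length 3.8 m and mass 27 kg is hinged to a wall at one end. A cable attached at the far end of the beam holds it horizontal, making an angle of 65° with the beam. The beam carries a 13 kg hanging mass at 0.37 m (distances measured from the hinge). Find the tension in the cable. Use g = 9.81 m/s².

About the hinge:
Beam weight: 27 × 9.81 = 264.9 N down at 1.9 m → arm 1.9 m, τ = 264.9 × 1.9 = 503.3 N·m clockwise.
Hanging mass: 13 × 9.81 = 127.5 N down at 0.37 m → arm 0.37 m, τ = 127.5 × 0.37 = 47.17 N·m clockwise.
Total clockwise load moment = 550.5 N·m.
The cable tension T acts at 3.8 m; only its component perpendicular to the beam, T sinθ, produces torque. sin 65° = 0.9063.
Balancing moments: T × 3.8 × 0.9063 = 550.5, giving T = 550.5 / 3.444 = 160 N.

T ≈ 160 N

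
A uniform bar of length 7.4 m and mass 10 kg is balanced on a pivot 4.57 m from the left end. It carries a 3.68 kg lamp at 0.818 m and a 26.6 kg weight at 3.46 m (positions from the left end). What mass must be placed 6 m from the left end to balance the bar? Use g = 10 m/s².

Choose the pivot (at 4.57 m from the left end) as the axis so the support reaction has zero arm there.
Beam weight: 10 × 10 = 100 N down at 3.7 m → arm 0.87 m, τ = 100 × 0.87 = 87 N·m counterclockwise.
Lamp: 3.68 × 10 = 36.8 N down at 0.818 m → arm 3.752 m, τ = 36.8 × 3.752 = 138.1 N·m counterclockwise.
Weight: 26.6 × 10 = 266 N down at 3.46 m → arm 1.11 m, τ = 266 × 1.11 = 295.3 N·m counterclockwise.
Net moment of known loads = 520.4 N·m counterclockwise.
An unknown mass m at 6 m has arm 1.43 m; its moment is m·g·1.43 clockwise.
Setting net torque to zero: m × 10 × 1.43 = 520.4 → m = 520.4 / (10 × 1.43) = 36.4 kg.

m ≈ 36.4 kg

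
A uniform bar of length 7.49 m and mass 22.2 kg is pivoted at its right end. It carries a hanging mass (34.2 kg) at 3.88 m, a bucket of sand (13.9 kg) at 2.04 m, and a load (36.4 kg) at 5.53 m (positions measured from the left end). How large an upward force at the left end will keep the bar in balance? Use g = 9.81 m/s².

Choose the right end as the axis so the unknown pivot reaction has zero arm there.
Beam weight: 22.2 × 9.81 = 217.8 N down at 3.745 m → arm 3.745 m, τ = 217.8 × 3.745 = 815.7 N·m counterclockwise.
Hanging mass: 34.2 × 9.81 = 335.5 N down at 3.88 m → arm 3.61 m, τ = 335.5 × 3.61 = 1211 N·m counterclockwise.
Bucket of sand: 13.9 × 9.81 = 136.4 N down at 2.04 m → arm 5.45 m, τ = 136.4 × 5.45 = 743.4 N·m counterclockwise.
Load: 36.4 × 9.81 = 357.1 N down at 5.53 m → arm 1.96 m, τ = 357.1 × 1.96 = 699.9 N·m counterclockwise.
Net moment of the loads = 3470 N·m counterclockwise.
The upward force F acts at the left end, arm 7.49 m, giving F × 7.49 clockwise.
Setting net torque to zero: F × 7.49 = 3470 → F = 3470 / 7.49 = 463 N.

F ≈ 463 N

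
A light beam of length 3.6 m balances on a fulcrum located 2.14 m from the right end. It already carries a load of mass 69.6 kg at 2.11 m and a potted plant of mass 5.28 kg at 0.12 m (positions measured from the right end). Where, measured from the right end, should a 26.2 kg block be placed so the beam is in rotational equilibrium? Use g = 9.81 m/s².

x ≈ 2.63 m from the right end

Choose the fulcrum (at 2.14 m from the right end) as the axis so the support reaction has zero arm there.
Load: 69.6 × 9.81 = 682.8 N down at 2.11 m → arm 0.03 m, τ = 682.8 × 0.03 = 20.48 N·m clockwise.
Potted plant: 5.28 × 9.81 = 51.8 N down at 0.12 m → arm 2.02 m, τ = 51.8 × 2.02 = 104.6 N·m clockwise.
Net moment of existing loads = 125.1 N·m clockwise.
The block weighs 26.2 × 9.81 = 257 N and must supply an equal counterclockwise moment, so its lever arm about the fulcrum is 125.1 / 257 = 0.487 m.
That puts it at 2.14 + 0.487 = 2.63 m from the right end.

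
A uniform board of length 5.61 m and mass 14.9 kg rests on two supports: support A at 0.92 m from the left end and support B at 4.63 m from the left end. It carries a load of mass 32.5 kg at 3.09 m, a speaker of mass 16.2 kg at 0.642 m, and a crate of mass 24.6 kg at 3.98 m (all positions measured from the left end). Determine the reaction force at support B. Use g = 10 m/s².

R_B ≈ 457 N

Taking torques about support A:
Beam weight: 14.9 × 10 = 149 N down at 2.805 m → arm 1.885 m, τ = 149 × 1.885 = 280.9 N·m clockwise.
Load: 32.5 × 10 = 325 N down at 3.09 m → arm 2.17 m, τ = 325 × 2.17 = 705.2 N·m clockwise.
Speaker: 16.2 × 10 = 162 N down at 0.642 m → arm 0.278 m, τ = 162 × 0.278 = 45.04 N·m counterclockwise.
Crate: 24.6 × 10 = 246 N down at 3.98 m → arm 3.06 m, τ = 246 × 3.06 = 752.8 N·m clockwise.
Net load moment about support A = 1694 N·m clockwise.
Reaction R at support B is upward at 4.63 m, arm 3.71 m → moment R × 3.71 counterclockwise.
Setting net torque to zero: R × 3.71 = 1694 → R = 457 N.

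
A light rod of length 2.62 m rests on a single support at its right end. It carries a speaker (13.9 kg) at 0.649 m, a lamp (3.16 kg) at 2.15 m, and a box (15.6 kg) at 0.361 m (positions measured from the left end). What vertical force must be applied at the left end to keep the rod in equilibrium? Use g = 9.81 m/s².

Take moments about the right end.
Speaker: 13.9 × 9.81 = 136.4 N down at 0.649 m → arm 1.971 m, τ = 136.4 × 1.971 = 268.8 N·m counterclockwise.
Lamp: 3.16 × 9.81 = 31 N down at 2.15 m → arm 0.47 m, τ = 31 × 0.47 = 14.57 N·m counterclockwise.
Box: 15.6 × 9.81 = 153 N down at 0.361 m → arm 2.259 m, τ = 153 × 2.259 = 345.6 N·m counterclockwise.
Net moment of the loads = 629 N·m counterclockwise.
The upward force F acts at the left end, arm 2.62 m, giving F × 2.62 clockwise.
For rotational equilibrium, F × 2.62 = 629, so F = 629 / 2.62 = 240 N.

F ≈ 240 N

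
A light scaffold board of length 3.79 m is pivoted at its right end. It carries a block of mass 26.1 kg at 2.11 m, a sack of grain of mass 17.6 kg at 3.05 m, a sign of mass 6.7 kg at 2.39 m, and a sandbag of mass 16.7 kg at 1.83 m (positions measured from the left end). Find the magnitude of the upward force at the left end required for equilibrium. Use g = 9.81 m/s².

F ≈ 256 N

Choose the right end as the axis so the unknown pivot reaction has zero arm there.
Block: 26.1 × 9.81 = 256 N down at 2.11 m → arm 1.68 m, τ = 256 × 1.68 = 430.1 N·m counterclockwise.
Sack of grain: 17.6 × 9.81 = 172.7 N down at 3.05 m → arm 0.74 m, τ = 172.7 × 0.74 = 127.8 N·m counterclockwise.
Sign: 6.7 × 9.81 = 65.73 N down at 2.39 m → arm 1.4 m, τ = 65.73 × 1.4 = 92.02 N·m counterclockwise.
Sandbag: 16.7 × 9.81 = 163.8 N down at 1.83 m → arm 1.96 m, τ = 163.8 × 1.96 = 321 N·m counterclockwise.
Net moment of the loads = 970.9 N·m counterclockwise.
The upward force F acts at the left end, arm 3.79 m, giving F × 3.79 clockwise.
For rotational equilibrium, F × 3.79 = 970.9, so F = 970.9 / 3.79 = 256 N.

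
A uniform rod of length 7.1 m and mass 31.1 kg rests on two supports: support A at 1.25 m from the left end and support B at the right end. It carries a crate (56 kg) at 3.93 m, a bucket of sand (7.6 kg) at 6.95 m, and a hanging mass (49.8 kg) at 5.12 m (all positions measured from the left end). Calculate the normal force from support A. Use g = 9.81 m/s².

Sum moments about support B (its reaction then has zero moment arm).
Beam weight: 31.1 × 9.81 = 305.1 N down at 3.55 m → arm 3.55 m, τ = 305.1 × 3.55 = 1083 N·m counterclockwise.
Crate: 56 × 9.81 = 549.4 N down at 3.93 m → arm 3.17 m, τ = 549.4 × 3.17 = 1742 N·m counterclockwise.
Bucket of sand: 7.6 × 9.81 = 74.56 N down at 6.95 m → arm 0.15 m, τ = 74.56 × 0.15 = 11.18 N·m counterclockwise.
Hanging mass: 49.8 × 9.81 = 488.5 N down at 5.12 m → arm 1.98 m, τ = 488.5 × 1.98 = 967.2 N·m counterclockwise.
Net load moment about support B = 3803 N·m counterclockwise.
Reaction R at support A is upward at 1.25 m, arm 5.85 m → moment R × 5.85 clockwise.
Στ = 0 ⇒ R × 5.85 = 3803 ⇒ R = 650 N.

R_A ≈ 650 N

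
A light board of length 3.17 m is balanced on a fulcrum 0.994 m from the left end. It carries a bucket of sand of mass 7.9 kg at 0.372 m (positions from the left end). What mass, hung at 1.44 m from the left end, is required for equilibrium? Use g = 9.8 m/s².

m ≈ 11 kg

Sum moments about the fulcrum (at 0.994 m from the left end) (the support reaction has zero arm there).
Bucket of sand: 7.9 × 9.8 = 77.42 N down at 0.372 m → arm 0.622 m, τ = 77.42 × 0.622 = 48.16 N·m counterclockwise.
Net moment of known loads = 48.16 N·m counterclockwise.
An unknown mass m at 1.44 m has arm 0.446 m; its moment is m·g·0.446 clockwise.
For rotational equilibrium, m × 9.8 × 0.446 = 48.16, so m = 48.16 / (9.8 × 0.446) = 11 kg.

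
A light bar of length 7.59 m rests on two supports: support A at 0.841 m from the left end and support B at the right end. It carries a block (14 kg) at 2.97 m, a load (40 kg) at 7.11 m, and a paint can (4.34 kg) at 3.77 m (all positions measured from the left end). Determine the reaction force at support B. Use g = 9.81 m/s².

R_B ≈ 426 N

Take moments about support A.
Block: 14 × 9.81 = 137.3 N down at 2.97 m → arm 2.129 m, τ = 137.3 × 2.129 = 292.3 N·m clockwise.
Load: 40 × 9.81 = 392.4 N down at 7.11 m → arm 6.269 m, τ = 392.4 × 6.269 = 2460 N·m clockwise.
Paint can: 4.34 × 9.81 = 42.58 N down at 3.77 m → arm 2.929 m, τ = 42.58 × 2.929 = 124.7 N·m clockwise.
Net load moment about support A = 2877 N·m clockwise.
Reaction R at support B is upward at 7.59 m, arm 6.749 m → moment R × 6.749 counterclockwise.
Στ = 0 ⇒ R × 6.749 = 2877 ⇒ R = 426 N.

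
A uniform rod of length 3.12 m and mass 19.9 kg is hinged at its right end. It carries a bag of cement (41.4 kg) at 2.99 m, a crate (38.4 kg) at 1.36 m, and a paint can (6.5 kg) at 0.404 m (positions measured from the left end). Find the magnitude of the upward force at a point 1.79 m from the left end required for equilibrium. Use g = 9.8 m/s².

Taking torques about the right end:
Beam weight: 19.9 × 9.8 = 195 N down at 1.56 m → arm 1.56 m, τ = 195 × 1.56 = 304.2 N·m counterclockwise.
Bag of cement: 41.4 × 9.8 = 405.7 N down at 2.99 m → arm 0.13 m, τ = 405.7 × 0.13 = 52.74 N·m counterclockwise.
Crate: 38.4 × 9.8 = 376.3 N down at 1.36 m → arm 1.76 m, τ = 376.3 × 1.76 = 662.3 N·m counterclockwise.
Paint can: 6.5 × 9.8 = 63.7 N down at 0.404 m → arm 2.716 m, τ = 63.7 × 2.716 = 173 N·m counterclockwise.
Net moment of the loads = 1192 N·m counterclockwise.
The upward force F acts at a point 1.79 m from the left end, arm 1.33 m, giving F × 1.33 clockwise.
Στ = 0 ⇒ F × 1.33 = 1192 ⇒ F = 1192 / 1.33 = 896 N.

F ≈ 896 N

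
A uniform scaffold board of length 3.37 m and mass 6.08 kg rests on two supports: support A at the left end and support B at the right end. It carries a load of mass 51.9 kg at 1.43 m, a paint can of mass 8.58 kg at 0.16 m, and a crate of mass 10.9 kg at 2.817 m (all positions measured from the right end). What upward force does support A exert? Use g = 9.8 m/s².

About support B:
Beam weight: 6.08 × 9.8 = 59.58 N down at 1.685 m → arm 1.685 m, τ = 59.58 × 1.685 = 100.4 N·m counterclockwise.
Load: 51.9 × 9.8 = 508.6 N down at 1.43 m → arm 1.43 m, τ = 508.6 × 1.43 = 727.3 N·m counterclockwise.
Paint can: 8.58 × 9.8 = 84.08 N down at 0.16 m → arm 0.16 m, τ = 84.08 × 0.16 = 13.45 N·m counterclockwise.
Crate: 10.9 × 9.8 = 106.8 N down at 2.817 m → arm 2.817 m, τ = 106.8 × 2.817 = 300.9 N·m counterclockwise.
Net load moment about support B = 1142 N·m counterclockwise.
Reaction R at support A is upward at 3.37 m, arm 3.37 m → moment R × 3.37 clockwise.
Setting net torque to zero: R × 3.37 = 1142 → R = 339 N.

R_A ≈ 339 N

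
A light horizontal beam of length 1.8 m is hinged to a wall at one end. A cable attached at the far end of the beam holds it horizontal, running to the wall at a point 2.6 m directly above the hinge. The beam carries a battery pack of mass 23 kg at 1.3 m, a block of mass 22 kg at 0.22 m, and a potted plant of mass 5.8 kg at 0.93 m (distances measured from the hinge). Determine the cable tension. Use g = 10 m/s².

Taking torques about the hinge:
Battery pack: 23 × 10 = 230 N down at 1.3 m → arm 1.3 m, τ = 230 × 1.3 = 299 N·m clockwise.
Block: 22 × 10 = 220 N down at 0.22 m → arm 0.22 m, τ = 220 × 0.22 = 48.4 N·m clockwise.
Potted plant: 5.8 × 10 = 58 N down at 0.93 m → arm 0.93 m, τ = 58 × 0.93 = 53.94 N·m clockwise.
Total clockwise load moment = 401.3 N·m.
The cable tension T acts at 1.8 m; only its component perpendicular to the beam, T sinθ, produces torque. sinθ = h/√(h²+d²) = 2.6/√(2.6²+1.8²) = 0.8222.
Στ = 0 ⇒ T × 1.8 × 0.8222 = 401.3 ⇒ T = 401.3 / 1.48 = 271 N.

T ≈ 271 N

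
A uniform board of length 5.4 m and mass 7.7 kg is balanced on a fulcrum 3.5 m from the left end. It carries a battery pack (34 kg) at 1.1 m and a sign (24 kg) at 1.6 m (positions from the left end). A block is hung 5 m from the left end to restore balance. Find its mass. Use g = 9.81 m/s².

About the fulcrum (at 3.5 m from the left end):
Beam weight: 7.7 × 9.81 = 75.54 N down at 2.7 m → arm 0.8 m, τ = 75.54 × 0.8 = 60.43 N·m counterclockwise.
Battery pack: 34 × 9.81 = 333.5 N down at 1.1 m → arm 2.4 m, τ = 333.5 × 2.4 = 800.4 N·m counterclockwise.
Sign: 24 × 9.81 = 235.4 N down at 1.6 m → arm 1.9 m, τ = 235.4 × 1.9 = 447.3 N·m counterclockwise.
Net moment of known loads = 1308 N·m counterclockwise.
An unknown mass m at 5 m has arm 1.5 m; its moment is m·g·1.5 clockwise.
Balancing moments: m × 9.81 × 1.5 = 1308, giving m = 1308 / (9.81 × 1.5) = 88.9 kg.

m ≈ 88.9 kg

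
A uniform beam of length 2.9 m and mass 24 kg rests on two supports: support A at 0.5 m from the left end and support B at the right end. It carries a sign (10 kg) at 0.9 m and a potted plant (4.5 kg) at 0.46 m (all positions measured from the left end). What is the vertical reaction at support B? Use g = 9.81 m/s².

R_B ≈ 109 N

Sum moments about support A (its reaction then has zero moment arm).
Beam weight: 24 × 9.81 = 235.4 N down at 1.45 m → arm 0.95 m, τ = 235.4 × 0.95 = 223.6 N·m clockwise.
Sign: 10 × 9.81 = 98.1 N down at 0.9 m → arm 0.4 m, τ = 98.1 × 0.4 = 39.24 N·m clockwise.
Potted plant: 4.5 × 9.81 = 44.15 N down at 0.46 m → arm 0.04 m, τ = 44.15 × 0.04 = 1.766 N·m counterclockwise.
Net load moment about support A = 261.1 N·m clockwise.
Reaction R at support B is upward at 2.9 m, arm 2.4 m → moment R × 2.4 counterclockwise.
For rotational equilibrium, R × 2.4 = 261.1, so R = 109 N.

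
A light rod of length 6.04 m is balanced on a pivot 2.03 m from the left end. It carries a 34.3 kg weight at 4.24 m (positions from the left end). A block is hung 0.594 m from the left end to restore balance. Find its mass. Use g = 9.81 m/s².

m ≈ 52.8 kg

Choose the pivot (at 2.03 m from the left end) as the axis so the support reaction has zero arm there.
Weight: 34.3 × 9.81 = 336.5 N down at 4.24 m → arm 2.21 m, τ = 336.5 × 2.21 = 743.7 N·m clockwise.
Net moment of known loads = 743.7 N·m clockwise.
An unknown mass m at 0.594 m has arm 1.436 m; its moment is m·g·1.436 counterclockwise.
Balancing moments: m × 9.81 × 1.436 = 743.7, giving m = 743.7 / (9.81 × 1.436) = 52.8 kg.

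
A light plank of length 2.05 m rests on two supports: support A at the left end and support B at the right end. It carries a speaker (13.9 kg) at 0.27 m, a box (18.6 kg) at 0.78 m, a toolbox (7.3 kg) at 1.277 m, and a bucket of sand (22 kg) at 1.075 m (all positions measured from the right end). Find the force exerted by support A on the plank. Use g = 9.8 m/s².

R_A ≈ 245 N

Taking torques about support B:
Speaker: 13.9 × 9.8 = 136.2 N down at 0.27 m → arm 0.27 m, τ = 136.2 × 0.27 = 36.77 N·m counterclockwise.
Box: 18.6 × 9.8 = 182.3 N down at 0.78 m → arm 0.78 m, τ = 182.3 × 0.78 = 142.2 N·m counterclockwise.
Toolbox: 7.3 × 9.8 = 71.54 N down at 1.277 m → arm 1.277 m, τ = 71.54 × 1.277 = 91.36 N·m counterclockwise.
Bucket of sand: 22 × 9.8 = 215.6 N down at 1.075 m → arm 1.075 m, τ = 215.6 × 1.075 = 231.8 N·m counterclockwise.
Net load moment about support B = 502.1 N·m counterclockwise.
Reaction R at support A is upward at 2.05 m, arm 2.05 m → moment R × 2.05 clockwise.
Setting net torque to zero: R × 2.05 = 502.1 → R = 245 N.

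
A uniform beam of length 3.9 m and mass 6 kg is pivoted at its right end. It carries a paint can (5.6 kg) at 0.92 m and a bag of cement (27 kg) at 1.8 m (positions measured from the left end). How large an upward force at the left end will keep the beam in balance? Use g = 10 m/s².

F ≈ 218 N

Take moments about the right end.
Beam weight: 6 × 10 = 60 N down at 1.95 m → arm 1.95 m, τ = 60 × 1.95 = 117 N·m counterclockwise.
Paint can: 5.6 × 10 = 56 N down at 0.92 m → arm 2.98 m, τ = 56 × 2.98 = 166.9 N·m counterclockwise.
Bag of cement: 27 × 10 = 270 N down at 1.8 m → arm 2.1 m, τ = 270 × 2.1 = 567 N·m counterclockwise.
Net moment of the loads = 850.9 N·m counterclockwise.
The upward force F acts at the left end, arm 3.9 m, giving F × 3.9 clockwise.
Setting net torque to zero: F × 3.9 = 850.9 → F = 850.9 / 3.9 = 218 N.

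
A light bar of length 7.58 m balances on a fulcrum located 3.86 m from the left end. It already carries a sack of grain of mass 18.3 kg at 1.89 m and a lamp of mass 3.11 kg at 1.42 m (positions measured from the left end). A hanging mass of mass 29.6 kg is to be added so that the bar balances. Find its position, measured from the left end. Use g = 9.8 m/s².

Choose the fulcrum (at 3.86 m from the left end) as the axis so the support reaction has zero arm there.
Sack of grain: 18.3 × 9.8 = 179.3 N down at 1.89 m → arm 1.97 m, τ = 179.3 × 1.97 = 353.2 N·m counterclockwise.
Lamp: 3.11 × 9.8 = 30.48 N down at 1.42 m → arm 2.44 m, τ = 30.48 × 2.44 = 74.37 N·m counterclockwise.
Net moment of existing loads = 427.6 N·m counterclockwise.
The hanging mass weighs 29.6 × 9.8 = 290.1 N and must supply an equal clockwise moment, so its lever arm about the fulcrum is 427.6 / 290.1 = 1.47 m.
That puts it at 3.86 + 1.47 = 5.33 m from the left end.

x ≈ 5.33 m from the left end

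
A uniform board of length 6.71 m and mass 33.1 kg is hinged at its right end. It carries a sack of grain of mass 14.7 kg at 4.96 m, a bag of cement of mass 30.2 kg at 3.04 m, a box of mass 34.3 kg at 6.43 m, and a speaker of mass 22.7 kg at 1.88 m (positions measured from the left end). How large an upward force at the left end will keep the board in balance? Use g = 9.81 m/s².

Taking torques about the right end:
Beam weight: 33.1 × 9.81 = 324.7 N down at 3.355 m → arm 3.355 m, τ = 324.7 × 3.355 = 1089 N·m counterclockwise.
Sack of grain: 14.7 × 9.81 = 144.2 N down at 4.96 m → arm 1.75 m, τ = 144.2 × 1.75 = 252.3 N·m counterclockwise.
Bag of cement: 30.2 × 9.81 = 296.3 N down at 3.04 m → arm 3.67 m, τ = 296.3 × 3.67 = 1087 N·m counterclockwise.
Box: 34.3 × 9.81 = 336.5 N down at 6.43 m → arm 0.28 m, τ = 336.5 × 0.28 = 94.22 N·m counterclockwise.
Speaker: 22.7 × 9.81 = 222.7 N down at 1.88 m → arm 4.83 m, τ = 222.7 × 4.83 = 1076 N·m counterclockwise.
Net moment of the loads = 3599 N·m counterclockwise.
The upward force F acts at the left end, arm 6.71 m, giving F × 6.71 clockwise.
Balancing moments: F × 6.71 = 3599, giving F = 3599 / 6.71 = 536 N.

F ≈ 536 N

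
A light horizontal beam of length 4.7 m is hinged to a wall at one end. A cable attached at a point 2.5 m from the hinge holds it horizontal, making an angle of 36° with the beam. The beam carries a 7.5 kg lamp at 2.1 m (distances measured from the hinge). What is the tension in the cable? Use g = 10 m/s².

Take moments about the hinge.
Lamp: 7.5 × 10 = 75 N down at 2.1 m → arm 2.1 m, τ = 75 × 2.1 = 157.5 N·m clockwise.
Total clockwise load moment = 157.5 N·m.
The cable tension T acts at 2.5 m; only its component perpendicular to the beam, T sinθ, produces torque. sin 36° = 0.5878.
For rotational equilibrium, T × 2.5 × 0.5878 = 157.5, so T = 157.5 / 1.47 = 107 N.

T ≈ 107 N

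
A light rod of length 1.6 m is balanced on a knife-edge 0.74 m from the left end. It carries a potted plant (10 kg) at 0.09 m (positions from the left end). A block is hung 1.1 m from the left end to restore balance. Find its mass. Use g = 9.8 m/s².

m ≈ 18.1 kg

Taking torques about the knife-edge (at 0.74 m from the left end):
Potted plant: 10 × 9.8 = 98 N down at 0.09 m → arm 0.65 m, τ = 98 × 0.65 = 63.7 N·m counterclockwise.
Net moment of known loads = 63.7 N·m counterclockwise.
An unknown mass m at 1.1 m has arm 0.36 m; its moment is m·g·0.36 clockwise.
Balancing moments: m × 9.8 × 0.36 = 63.7, giving m = 63.7 / (9.8 × 0.36) = 18.1 kg.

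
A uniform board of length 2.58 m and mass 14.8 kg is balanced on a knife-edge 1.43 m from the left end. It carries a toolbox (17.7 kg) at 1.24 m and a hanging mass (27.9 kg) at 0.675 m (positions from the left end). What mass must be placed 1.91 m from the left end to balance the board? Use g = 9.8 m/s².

m ≈ 55.2 kg

About the knife-edge (at 1.43 m from the left end):
Beam weight: 14.8 × 9.8 = 145 N down at 1.29 m → arm 0.14 m, τ = 145 × 0.14 = 20.3 N·m counterclockwise.
Toolbox: 17.7 × 9.8 = 173.5 N down at 1.24 m → arm 0.19 m, τ = 173.5 × 0.19 = 32.97 N·m counterclockwise.
Hanging mass: 27.9 × 9.8 = 273.4 N down at 0.675 m → arm 0.755 m, τ = 273.4 × 0.755 = 206.4 N·m counterclockwise.
Net moment of known loads = 259.7 N·m counterclockwise.
An unknown mass m at 1.91 m has arm 0.48 m; its moment is m·g·0.48 clockwise.
For rotational equilibrium, m × 9.8 × 0.48 = 259.7, so m = 259.7 / (9.8 × 0.48) = 55.2 kg.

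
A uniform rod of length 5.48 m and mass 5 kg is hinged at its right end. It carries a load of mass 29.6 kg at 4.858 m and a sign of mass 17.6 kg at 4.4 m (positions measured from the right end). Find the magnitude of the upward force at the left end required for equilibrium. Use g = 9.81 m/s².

F ≈ 421 N

Sum moments about the right end (the unknown pivot reaction has zero arm there).
Beam weight: 5 × 9.81 = 49.05 N down at 2.74 m → arm 2.74 m, τ = 49.05 × 2.74 = 134.4 N·m counterclockwise.
Load: 29.6 × 9.81 = 290.4 N down at 4.858 m → arm 4.858 m, τ = 290.4 × 4.858 = 1411 N·m counterclockwise.
Sign: 17.6 × 9.81 = 172.7 N down at 4.4 m → arm 4.4 m, τ = 172.7 × 4.4 = 759.9 N·m counterclockwise.
Net moment of the loads = 2305 N·m counterclockwise.
The upward force F acts at the left end, arm 5.48 m, giving F × 5.48 clockwise.
Balancing moments: F × 5.48 = 2305, giving F = 2305 / 5.48 = 421 N.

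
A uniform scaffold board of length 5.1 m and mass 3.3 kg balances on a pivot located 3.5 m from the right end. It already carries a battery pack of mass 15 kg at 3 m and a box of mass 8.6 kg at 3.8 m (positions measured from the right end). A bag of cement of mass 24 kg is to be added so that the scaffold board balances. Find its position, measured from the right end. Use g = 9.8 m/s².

Sum moments about the pivot (at 3.5 m from the right end) (the support reaction has zero arm there).
Beam weight: 3.3 × 9.8 = 32.34 N down at 2.55 m → arm 0.95 m, τ = 32.34 × 0.95 = 30.72 N·m clockwise.
Battery pack: 15 × 9.8 = 147 N down at 3 m → arm 0.5 m, τ = 147 × 0.5 = 73.5 N·m clockwise.
Box: 8.6 × 9.8 = 84.28 N down at 3.8 m → arm 0.3 m, τ = 84.28 × 0.3 = 25.28 N·m counterclockwise.
Net moment of existing loads = 78.94 N·m clockwise.
The bag of cement weighs 24 × 9.8 = 235.2 N and must supply an equal counterclockwise moment, so its lever arm about the pivot is 78.94 / 235.2 = 0.336 m.
That puts it at 3.5 + 0.336 = 3.84 m from the right end.

x ≈ 3.84 m from the right end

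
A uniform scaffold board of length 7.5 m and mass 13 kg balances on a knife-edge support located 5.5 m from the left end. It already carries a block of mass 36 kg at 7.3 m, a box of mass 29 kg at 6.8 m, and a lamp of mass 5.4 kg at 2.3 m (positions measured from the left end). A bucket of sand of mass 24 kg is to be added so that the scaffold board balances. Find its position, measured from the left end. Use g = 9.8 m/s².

x ≈ 2.9 m from the left end

About the knife-edge support (at 5.5 m from the left end):
Beam weight: 13 × 9.8 = 127.4 N down at 3.75 m → arm 1.75 m, τ = 127.4 × 1.75 = 223 N·m counterclockwise.
Block: 36 × 9.8 = 352.8 N down at 7.3 m → arm 1.8 m, τ = 352.8 × 1.8 = 635 N·m clockwise.
Box: 29 × 9.8 = 284.2 N down at 6.8 m → arm 1.3 m, τ = 284.2 × 1.3 = 369.5 N·m clockwise.
Lamp: 5.4 × 9.8 = 52.92 N down at 2.3 m → arm 3.2 m, τ = 52.92 × 3.2 = 169.3 N·m counterclockwise.
Net moment of existing loads = 612.2 N·m clockwise.
The bucket of sand weighs 24 × 9.8 = 235.2 N and must supply an equal counterclockwise moment, so its lever arm about the knife-edge support is 612.2 / 235.2 = 2.6 m.
That puts it at 5.5 − 2.6 = 2.9 m from the left end.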